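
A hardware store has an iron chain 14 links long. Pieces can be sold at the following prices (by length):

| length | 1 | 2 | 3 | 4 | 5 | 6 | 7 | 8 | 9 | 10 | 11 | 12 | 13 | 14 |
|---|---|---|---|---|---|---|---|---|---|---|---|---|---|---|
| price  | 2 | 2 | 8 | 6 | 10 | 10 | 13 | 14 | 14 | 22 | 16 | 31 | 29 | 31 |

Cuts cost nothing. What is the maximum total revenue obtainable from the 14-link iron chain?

36

Let r[k] be the best obtainable value from length k. For each k, try every first piece i and keep the best of price[i] + r[k−i].
r[1] = 2
r[2] = max(2+2, 2+0) = 4
r[3] = max(2+4, 2+2, 8+0) = 8
r[4] = max(2+8, 2+4, 8+2, 6+0) = 10
r[5] = max(2+10, 2+8, 8+4, 6+2, 10+0) = 12
r[6] = max(2+12, 2+10, 8+8, 6+4, 10+2, 10+0) = 16
r[7] = max(2+16, 2+12, 8+10, …, 10+2, 13+0) = 18
r[8] = max(2+18, 2+16, 8+12, …, 13+2, 14+0) = 20
r[9] = max(2+20, 2+18, 8+16, …, 14+2, 14+0) = 24
r[10] = max(2+24, 2+20, 8+18, …, 14+2, 22+0) = 26
r[11] = max(2+26, 2+24, 8+20, …, 22+2, 16+0) = 28
r[12] = max(2+28, 2+26, 8+24, …, 16+2, 31+0) = 32
r[13] = max(2+32, 2+28, 8+26, …, 31+2, 29+0) = 34
r[14] = max(2+34, 2+32, 8+28, …, 29+2, 31+0) = 36
One optimal cutting: 3 + 3 + 3 + 3 + 1 + 1 → $8 + $8 + $8 + $8 + $2 + $2 = $36.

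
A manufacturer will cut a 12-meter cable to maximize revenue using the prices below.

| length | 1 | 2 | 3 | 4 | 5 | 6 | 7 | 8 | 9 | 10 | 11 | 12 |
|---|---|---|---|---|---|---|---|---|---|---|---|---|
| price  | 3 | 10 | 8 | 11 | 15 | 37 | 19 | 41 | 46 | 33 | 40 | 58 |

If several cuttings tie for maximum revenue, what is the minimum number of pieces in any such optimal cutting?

2

Build r[k] bottom-up: r[k] = max over allowed piece i of (p[i] + r[k−i]).
r[1] = 3
r[2] = 10
r[3] = 13  (first piece 1, then r[2]=10)
r[4] = 20  (first piece 2, then r[2]=10)
r[5] = 23  (first piece 1, then r[4]=20)
r[6] = 37
r[7] = 40  (first piece 1, then r[6]=37)
r[8] = 47  (first piece 2, then r[6]=37)
r[9] = 50  (first piece 1, then r[8]=47)
r[10] = 57  (first piece 2, then r[8]=47)
r[11] = 60  (first piece 1, then r[10]=57)
r[12] = 74  (first piece 6, then r[6]=37)
Maximum revenue is 74.
Now minimize piece count subject to staying optimal: for each k, pieces[k] = 1 + min over i with p[i]+r[k−i]=r[k] of pieces[k−i].
pieces[9] = 3
pieces[10] = 3
pieces[11] = 4
pieces[12] = 2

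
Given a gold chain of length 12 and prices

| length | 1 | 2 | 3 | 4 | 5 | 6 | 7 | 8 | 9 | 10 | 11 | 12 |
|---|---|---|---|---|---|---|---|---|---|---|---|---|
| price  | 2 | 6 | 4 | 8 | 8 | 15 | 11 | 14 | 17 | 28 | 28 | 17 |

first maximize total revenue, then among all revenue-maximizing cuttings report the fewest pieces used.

6

Consider every possible first cut. r[k] is the best of p[i]+r[k−i] over all sellable i≤k.
r[1] = 2
r[2] = 6
r[3] = 8  (first piece 1, then r[2]=6)
r[4] = 12  (first piece 2, then r[2]=6)
r[5] = 14  (first piece 1, then r[4]=12)
r[6] = 18  (first piece 2, then r[4]=12)
r[7] = 20  (first piece 1, then r[6]=18)
r[8] = 24  (first piece 2, then r[6]=18)
r[9] = 26  (first piece 1, then r[8]=24)
r[10] = 30  (first piece 2, then r[8]=24)
r[11] = 32  (first piece 1, then r[10]=30)
r[12] = 36  (first piece 2, then r[10]=30)
Maximum revenue is $36.
Now minimize piece count subject to staying optimal: for each k, pieces[k] = 1 + min over i with p[i]+r[k−i]=r[k] of pieces[k−i].
pieces[9] = 5
pieces[10] = 5
pieces[11] = 6
pieces[12] = 6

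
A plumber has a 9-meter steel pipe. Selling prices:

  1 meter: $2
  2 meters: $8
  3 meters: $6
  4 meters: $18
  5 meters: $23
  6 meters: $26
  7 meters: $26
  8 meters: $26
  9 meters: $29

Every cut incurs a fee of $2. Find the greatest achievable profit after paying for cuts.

39

Build net[k] bottom-up: net[k] = max over allowed piece i of (p[i] + net[k−i]) − 2 per cut.
net[1] = 2
net[2] = max(2+2-2, 8+0) = 8
net[3] = max(2+8-2, 8+2-2, 6+0) = 8
net[4] = max(2+8-2, 8+8-2, 6+2-2, 18+0) = 18
net[5] = max(2+18-2, 8+8-2, 6+8-2, 18+2-2, 23+0) = 23
net[6] = max(2+23-2, 8+18-2, 6+8-2, 18+8-2, 23+2-2, 26+0) = 26
net[7] = max(2+26-2, 8+23-2, 6+18-2, …, 26+2-2, 26+0) = 29
net[8] = max(2+29-2, 8+26-2, 6+23-2, …, 26+2-2, 26+0) = 34
net[9] = max(2+34-2, 8+29-2, 6+26-2, …, 26+2-2, 29+0) = 39
One optimal plan: pieces 5 + 4 (1 cut) → $41 − $2 = $39.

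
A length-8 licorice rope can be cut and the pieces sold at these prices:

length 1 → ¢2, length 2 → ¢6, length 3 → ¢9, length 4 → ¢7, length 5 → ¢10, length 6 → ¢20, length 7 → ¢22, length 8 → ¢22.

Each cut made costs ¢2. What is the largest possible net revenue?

24

Let r[k] be the best obtainable value from length k. For each k, try every first piece i and keep the best of price[i] + r[k−i] minus the 2 cut fee when i<k.
r[1] = 2
r[2] = 6
r[3] = 9
r[4] = 10  (first piece 2, then r[2]=6)
r[5] = 13  (first piece 2, then r[3]=9)
r[6] = 20
r[7] = 22
r[8] = 24  (first piece 2, then r[6]=20)
One optimal plan: pieces 6 + 2 (1 cut) → ¢26 − ¢2 = ¢24.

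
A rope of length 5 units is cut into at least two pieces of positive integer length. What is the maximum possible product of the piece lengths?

Define g[k] = max over 1≤i<k of i · max(k−i, g[k−i]); the inner max lets the remainder stay uncut if that's better.
g[2] = 1×max(1,0) = 1×1 = 1
g[3] = 1×max(2,1) = 1×2 = 2
g[4] = 2×max(2,1) = 2×2 = 4
g[5] = 2×max(3,2) = 2×3 = 6
One optimal split: 3 + 2; product 3×2 = 6.

6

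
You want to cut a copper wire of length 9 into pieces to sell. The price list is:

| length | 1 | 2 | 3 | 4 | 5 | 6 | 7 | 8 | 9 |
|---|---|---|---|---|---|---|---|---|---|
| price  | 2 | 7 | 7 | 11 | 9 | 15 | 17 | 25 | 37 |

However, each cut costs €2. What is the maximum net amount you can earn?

37

Consider every possible first cut. net[k] is the best of p[i]+net[k−i] over all sellable i≤k, charging 2 whenever i<k.
net[1] = 2
net[2] = 7
net[3] = 7  (first piece 1, then net[2]=7)
net[4] = 12  (first piece 2, then net[2]=7)
net[5] = 12  (first piece 1, then net[4]=12)
net[6] = 17  (first piece 2, then net[4]=12)
net[7] = 17  (first piece 1, then net[6]=17)
net[8] = 25
net[9] = 37
Best is to make no cuts and sell whole for €37.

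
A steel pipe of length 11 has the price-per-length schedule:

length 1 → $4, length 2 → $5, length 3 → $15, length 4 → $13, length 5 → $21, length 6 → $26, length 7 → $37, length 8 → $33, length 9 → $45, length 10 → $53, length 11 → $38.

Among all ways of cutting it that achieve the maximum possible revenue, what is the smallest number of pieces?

Consider every possible first cut. r[k] is the best of p[i]+r[k−i] over all sellable i≤k.
r[1] = 4
r[2] = max(4+4, 5+0) = 8
r[3] = max(4+8, 5+4, 15+0) = 15
r[4] = max(4+15, 5+8, 15+4, 13+0) = 19
r[5] = max(4+19, 5+15, 15+8, 13+4, 21+0) = 23
r[6] = max(4+23, 5+19, 15+15, 13+8, 21+4, 26+0) = 30
r[7] = max(4+30, 5+23, 15+19, …, 26+4, 37+0) = 37
r[8] = max(4+37, 5+30, 15+23, …, 37+4, 33+0) = 41
r[9] = max(4+41, 5+37, 15+30, …, 33+4, 45+0) = 45
r[10] = max(4+45, 5+41, 15+37, …, 45+4, 53+0) = 53
r[11] = max(4+53, 5+45, 15+41, …, 53+4, 38+0) = 57
Maximum revenue is $57.
Now minimize piece count subject to staying optimal: for each k, pieces[k] = 1 + min over i with p[i]+r[k−i]=r[k] of pieces[k−i].
pieces[8] = 2
pieces[9] = 1
pieces[10] = 1
pieces[11] = 2

2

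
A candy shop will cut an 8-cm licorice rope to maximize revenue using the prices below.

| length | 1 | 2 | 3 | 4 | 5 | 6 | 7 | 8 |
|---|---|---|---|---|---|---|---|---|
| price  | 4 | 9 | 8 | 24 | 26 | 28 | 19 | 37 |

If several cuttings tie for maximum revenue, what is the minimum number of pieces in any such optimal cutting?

Build r[k] bottom-up: r[k] = max over allowed piece i of (p[i] + r[k−i]).
r[1] = 4
r[2] = 9
r[3] = 13  (first piece 1, then r[2]=9)
r[4] = 24
r[5] = 28  (first piece 1, then r[4]=24)
r[6] = 33  (first piece 2, then r[4]=24)
r[7] = 37  (first piece 1, then r[6]=33)
r[8] = 48  (first piece 4, then r[4]=24)
Maximum revenue is ¢48.
Now minimize piece count subject to staying optimal: for each k, pieces[k] = 1 + min over i with p[i]+r[k−i]=r[k] of pieces[k−i].
pieces[5] = 2
pieces[6] = 2
pieces[7] = 3
pieces[8] = 2

2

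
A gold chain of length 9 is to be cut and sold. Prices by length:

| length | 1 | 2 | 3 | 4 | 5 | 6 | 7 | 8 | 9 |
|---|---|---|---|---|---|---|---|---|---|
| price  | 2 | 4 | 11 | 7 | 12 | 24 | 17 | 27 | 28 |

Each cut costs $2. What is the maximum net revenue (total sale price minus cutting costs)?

33

Let net[k] be the best obtainable value from length k. For each k, try every first piece i and keep the best of price[i] + net[k−i] minus the 2 cut fee when i<k.
net[1] = 2
net[2] = max(2+2-2, 4+0) = 4
net[3] = max(2+4-2, 4+2-2, 11+0) = 11
net[4] = max(2+11-2, 4+4-2, 11+2-2, 7+0) = 11
net[5] = max(2+11-2, 4+11-2, 11+4-2, 7+2-2, 12+0) = 13
net[6] = max(2+13-2, 4+11-2, 11+11-2, 7+4-2, 12+2-2, 24+0) = 24
net[7] = max(2+24-2, 4+13-2, 11+11-2, …, 24+2-2, 17+0) = 24
net[8] = max(2+24-2, 4+24-2, 11+13-2, …, 17+2-2, 27+0) = 27
net[9] = max(2+27-2, 4+24-2, 11+24-2, …, 27+2-2, 28+0) = 33
One optimal plan: pieces 6 + 3 (1 cut) → $35 − $2 = $33.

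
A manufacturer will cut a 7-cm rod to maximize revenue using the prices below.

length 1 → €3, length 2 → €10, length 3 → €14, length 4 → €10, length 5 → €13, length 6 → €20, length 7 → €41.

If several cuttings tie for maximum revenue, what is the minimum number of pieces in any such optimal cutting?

Consider every possible first cut. r[k] is the best of p[i]+r[k−i] over all sellable i≤k.
r[1] = 3
r[2] = max(3+3, 10+0) = 10
r[3] = max(3+10, 10+3, 14+0) = 14
r[4] = max(3+14, 10+10, 14+3, 10+0) = 20
r[5] = max(3+20, 10+14, 14+10, 10+3, 13+0) = 24
r[6] = max(3+24, 10+20, 14+14, 10+10, 13+3, 20+0) = 30
r[7] = max(3+30, 10+24, 14+20, …, 20+3, 41+0) = 41
Maximum revenue is €41.
Now minimize piece count subject to staying optimal: for each k, pieces[k] = 1 + min over i with p[i]+r[k−i]=r[k] of pieces[k−i].
pieces[4] = 2
pieces[5] = 2
pieces[6] = 3
pieces[7] = 1

1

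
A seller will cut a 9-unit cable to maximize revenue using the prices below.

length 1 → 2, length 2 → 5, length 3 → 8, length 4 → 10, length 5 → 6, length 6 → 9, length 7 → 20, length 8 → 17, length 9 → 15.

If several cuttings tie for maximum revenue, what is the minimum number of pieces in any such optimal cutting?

2

Let r[k] be the best obtainable value from length k. For each k, try every first piece i and keep the best of price[i] + r[k−i].
r[1] = 2
r[2] = 5
r[3] = 8
r[4] = 10  (first piece 1, then r[3]=8)
r[5] = 13  (first piece 2, then r[3]=8)
r[6] = 16  (first piece 3, then r[3]=8)
r[7] = 20
r[8] = 22  (first piece 1, then r[7]=20)
r[9] = 25  (first piece 2, then r[7]=20)
Maximum revenue is 25.
Now minimize piece count subject to staying optimal: for each k, pieces[k] = 1 + min over i with p[i]+r[k−i]=r[k] of pieces[k−i].
pieces[6] = 2
pieces[7] = 1
pieces[8] = 2
pieces[9] = 2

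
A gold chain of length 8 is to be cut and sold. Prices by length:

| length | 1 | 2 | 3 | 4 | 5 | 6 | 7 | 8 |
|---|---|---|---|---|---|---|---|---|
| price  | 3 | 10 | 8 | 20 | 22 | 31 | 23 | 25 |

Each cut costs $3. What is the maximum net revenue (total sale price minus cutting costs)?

Consider every possible first cut. net[k] is the best of p[i]+net[k−i] over all sellable i≤k, charging 3 whenever i<k.
net[1] = 3
net[2] = max(3+3-3, 10+0) = 10
net[3] = max(3+10-3, 10+3-3, 8+0) = 10
net[4] = max(3+10-3, 10+10-3, 8+3-3, 20+0) = 20
net[5] = max(3+20-3, 10+10-3, 8+10-3, 20+3-3, 22+0) = 22
net[6] = max(3+22-3, 10+20-3, 8+10-3, 20+10-3, 22+3-3, 31+0) = 31
net[7] = max(3+31-3, 10+22-3, 8+20-3, …, 31+3-3, 23+0) = 31
net[8] = max(3+31-3, 10+31-3, 8+22-3, …, 23+3-3, 25+0) = 38
One optimal plan: pieces 6 + 2 (1 cut) → $41 − $3 = $38.

38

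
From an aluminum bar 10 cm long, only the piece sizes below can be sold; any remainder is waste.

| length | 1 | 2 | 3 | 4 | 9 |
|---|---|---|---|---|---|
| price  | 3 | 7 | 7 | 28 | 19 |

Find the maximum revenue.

63

Build best[k] bottom-up: best[k] = max over allowed piece i of (p[i] + best[k−i]).
best[1] = 3
best[2] = max(3+3, 7+0) = 7
best[3] = max(3+7, 7+3, 7+0) = 10
best[4] = max(3+10, 7+7, 7+3, 28+0) = 28
best[5] = max(3+28, 7+10, 7+7, 28+3) = 31
best[6] = max(3+31, 7+28, 7+10, 28+7) = 35
best[7] = max(3+35, 7+31, 7+28, 28+10) = 38
best[8] = max(3+38, 7+35, 7+31, 28+28) = 56
best[9] = max(3+56, 7+38, 7+35, 28+31, 19+0) = 59
best[10] = max(3+59, 7+56, 7+38, 28+35, 19+3) = 63
One optimal cutting: 4 + 4 + 2 → $63.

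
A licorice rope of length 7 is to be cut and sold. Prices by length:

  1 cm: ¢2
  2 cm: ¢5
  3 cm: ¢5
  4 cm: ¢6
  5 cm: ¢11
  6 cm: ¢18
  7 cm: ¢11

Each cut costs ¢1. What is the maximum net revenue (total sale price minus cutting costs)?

19

Let v[k] be the best obtainable value from length k. For each k, try every first piece i and keep the best of price[i] + v[k−i] minus the 1 cut fee when i<k.
v[1] = 2
v[2] = max(2+2-1, 5+0) = 5
v[3] = max(2+5-1, 5+2-1, 5+0) = 6
v[4] = max(2+6-1, 5+5-1, 5+2-1, 6+0) = 9
v[5] = max(2+9-1, 5+6-1, 5+5-1, 6+2-1, 11+0) = 11
v[6] = max(2+11-1, 5+9-1, 5+6-1, 6+5-1, 11+2-1, 18+0) = 18
v[7] = max(2+18-1, 5+11-1, 5+9-1, …, 18+2-1, 11+0) = 19
One optimal plan: pieces 6 + 1 (1 cut) → ¢20 − ¢1 = ¢19.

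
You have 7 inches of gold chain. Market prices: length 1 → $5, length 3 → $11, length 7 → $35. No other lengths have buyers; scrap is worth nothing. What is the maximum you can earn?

35

Consider every possible first cut. r[k] is the best of p[i]+r[k−i] over all sellable i≤k.
r[1] = 5
r[2] = 10  (first piece 1, then r[1]=5)
r[3] = max(5+10, 11+0) = 15
r[4] = max(5+15, 11+5) = 20
r[5] = max(5+20, 11+10) = 25
r[6] = max(5+25, 11+15) = 30
r[7] = max(5+30, 11+20, 35+0) = 35
One optimal cutting: 1 + 1 + 1 + 1 + 1 + 1 + 1 → $35.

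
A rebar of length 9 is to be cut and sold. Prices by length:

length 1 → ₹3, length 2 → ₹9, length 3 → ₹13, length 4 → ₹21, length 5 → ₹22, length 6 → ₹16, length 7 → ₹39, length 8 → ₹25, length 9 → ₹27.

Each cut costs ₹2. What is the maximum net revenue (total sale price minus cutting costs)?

46

Consider every possible first cut. r[k] is the best of p[i]+r[k−i] over all sellable i≤k, charging 2 whenever i<k.
r[1] = 3
r[2] = 9
r[3] = 13
r[4] = 21
r[5] = 22  (first piece 1, then r[4]=21)
r[6] = 28  (first piece 2, then r[4]=21)
r[7] = 39
r[8] = 40  (first piece 1, then r[7]=39)
r[9] = 46  (first piece 2, then r[7]=39)
One optimal plan: pieces 7 + 2 (1 cut) → ₹48 − ₹2 = ₹46.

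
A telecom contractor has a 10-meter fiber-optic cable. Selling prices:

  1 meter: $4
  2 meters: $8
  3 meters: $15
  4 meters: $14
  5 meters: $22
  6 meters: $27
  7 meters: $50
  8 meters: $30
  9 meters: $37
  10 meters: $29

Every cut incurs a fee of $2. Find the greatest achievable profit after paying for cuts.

Consider every possible first cut. r[k] is the best of p[i]+r[k−i] over all sellable i≤k, charging 2 whenever i<k.
r[1] = 4
r[2] = max(4+4-2, 8+0) = 8
r[3] = max(4+8-2, 8+4-2, 15+0) = 15
r[4] = max(4+15-2, 8+8-2, 15+4-2, 14+0) = 17
r[5] = max(4+17-2, 8+15-2, 15+8-2, 14+4-2, 22+0) = 22
r[6] = max(4+22-2, 8+17-2, 15+15-2, 14+8-2, 22+4-2, 27+0) = 28
r[7] = max(4+28-2, 8+22-2, 15+17-2, …, 27+4-2, 50+0) = 50
r[8] = max(4+50-2, 8+28-2, 15+22-2, …, 50+4-2, 30+0) = 52
r[9] = max(4+52-2, 8+50-2, 15+28-2, …, 30+4-2, 37+0) = 56
r[10] = max(4+56-2, 8+52-2, 15+50-2, …, 37+4-2, 29+0) = 63
One optimal plan: pieces 7 + 3 (1 cut) → $65 − $2 = $63.

63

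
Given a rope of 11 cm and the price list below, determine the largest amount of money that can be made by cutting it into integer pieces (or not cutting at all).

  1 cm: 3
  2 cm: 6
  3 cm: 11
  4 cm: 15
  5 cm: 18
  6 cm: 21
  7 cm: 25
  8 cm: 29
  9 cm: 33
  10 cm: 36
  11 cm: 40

Consider every possible first cut. r[k] is the best of p[i]+r[k−i] over all sellable i≤k.
r[1] = 3
r[2] = max(3+3, 6+0) = 6
r[3] = max(3+6, 6+3, 11+0) = 11
r[4] = max(3+11, 6+6, 11+3, 15+0) = 15
r[5] = max(3+15, 6+11, 11+6, 15+3, 18+0) = 18
r[6] = max(3+18, 6+15, 11+11, 15+6, 18+3, 21+0) = 22
r[7] = max(3+22, 6+18, 11+15, …, 21+3, 25+0) = 26
r[8] = max(3+26, 6+22, 11+18, …, 25+3, 29+0) = 30
r[9] = max(3+30, 6+26, 11+22, …, 29+3, 33+0) = 33
r[10] = max(3+33, 6+30, 11+26, …, 33+3, 36+0) = 37
r[11] = max(3+37, 6+33, 11+30, …, 36+3, 40+0) = 41
One optimal cutting: 4 + 4 + 3 → 15 + 15 + 11 = 41.

41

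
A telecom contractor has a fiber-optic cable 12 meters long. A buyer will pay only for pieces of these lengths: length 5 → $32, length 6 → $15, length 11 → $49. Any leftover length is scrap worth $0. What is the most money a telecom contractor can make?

Let f[k] be the best obtainable value from length k. For each k, try every first piece i and keep the best of price[i] + f[k−i].
f[1] = 0
f[2] = 0
f[3] = 0
f[4] = 0
f[5] = 32
f[6] = 32
f[7] = 32
f[8] = 32
f[9] = 32
f[10] = 64  (first piece 5, then f[5]=32)
f[11] = 64
f[12] = 64
One optimal cutting: pieces 5 + 5 with 2 meters of scrap → $64.

64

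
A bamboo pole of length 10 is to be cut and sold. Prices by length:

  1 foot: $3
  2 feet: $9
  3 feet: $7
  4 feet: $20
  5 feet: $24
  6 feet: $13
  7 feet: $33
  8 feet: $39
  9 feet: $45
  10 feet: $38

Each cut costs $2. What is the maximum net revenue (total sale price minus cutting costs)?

46

Consider every possible first cut. v[k] is the best of p[i]+v[k−i] over all sellable i≤k, charging 2 whenever i<k.
v[1] = 3
v[2] = max(3+3-2, 9+0) = 9
v[3] = max(3+9-2, 9+3-2, 7+0) = 10
v[4] = max(3+10-2, 9+9-2, 7+3-2, 20+0) = 20
v[5] = max(3+20-2, 9+10-2, 7+9-2, 20+3-2, 24+0) = 24
v[6] = max(3+24-2, 9+20-2, 7+10-2, 20+9-2, 24+3-2, 13+0) = 27
v[7] = max(3+27-2, 9+24-2, 7+20-2, …, 13+3-2, 33+0) = 33
v[8] = max(3+33-2, 9+27-2, 7+24-2, …, 33+3-2, 39+0) = 39
v[9] = max(3+39-2, 9+33-2, 7+27-2, …, 39+3-2, 45+0) = 45
v[10] = max(3+45-2, 9+39-2, 7+33-2, …, 45+3-2, 38+0) = 46
One optimal plan: pieces 9 + 1 (1 cut) → $48 − $2 = $46.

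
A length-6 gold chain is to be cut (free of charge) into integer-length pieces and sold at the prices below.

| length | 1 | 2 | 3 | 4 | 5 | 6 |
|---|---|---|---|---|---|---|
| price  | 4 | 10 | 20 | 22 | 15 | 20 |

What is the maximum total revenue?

40

Consider every possible first cut. r[k] is the best of p[i]+r[k−i] over all sellable i≤k.
r[1] = 4
r[2] = max(4+4, 10+0) = 10
r[3] = max(4+10, 10+4, 20+0) = 20
r[4] = max(4+20, 10+10, 20+4, 22+0) = 24
r[5] = max(4+24, 10+20, 20+10, 22+4, 15+0) = 30
r[6] = max(4+30, 10+24, 20+20, 22+10, 15+4, 20+0) = 40
One optimal cutting: 3 + 3 → $20 + $20 = $40.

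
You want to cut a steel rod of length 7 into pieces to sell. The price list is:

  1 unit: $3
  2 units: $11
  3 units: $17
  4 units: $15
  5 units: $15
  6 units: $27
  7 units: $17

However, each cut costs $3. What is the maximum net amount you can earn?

Let net[k] be the best obtainable value from length k. For each k, try every first piece i and keep the best of price[i] + net[k−i] minus the 3 cut fee when i<k.
net[1] = 3
net[2] = 11
net[3] = 17
net[4] = 19  (first piece 2, then net[2]=11)
net[5] = 25  (first piece 2, then net[3]=17)
net[6] = 31  (first piece 3, then net[3]=17)
net[7] = 33  (first piece 2, then net[5]=25)
One optimal plan: pieces 3 + 2 + 2 (2 cuts) → $39 − $6 = $33.

33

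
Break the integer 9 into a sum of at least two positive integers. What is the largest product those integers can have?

Define f[k] = max over 1≤i<k of i · max(k−i, f[k−i]); the inner max lets the remainder stay uncut if that's better.
Small cases: f[2]=1, f[3]=2, f[4]=4.
f[5] = 2×max(3,2) = 2×3 = 6
f[6] = 3×max(3,2) = 3×3 = 9
f[7] = 2×max(5,6) = 2×6 = 12
f[8] = 2×max(6,9) = 2×9 = 18
f[9] = 3×max(6,9) = 3×9 = 27
One optimal split: 3 + 3 + 3; product 3×3×3 = 27.

27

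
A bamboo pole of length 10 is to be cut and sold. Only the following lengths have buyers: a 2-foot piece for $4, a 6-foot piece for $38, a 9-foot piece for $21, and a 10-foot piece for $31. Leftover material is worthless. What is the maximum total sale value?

46

Let f[k] be the best obtainable value from length k. For each k, try every first piece i and keep the best of price[i] + f[k−i].
f[1] = 0
f[2] = 4
f[3] = 4
f[4] = 8  (first piece 2, then f[2]=4)
f[5] = 8
f[6] = max(4+8, 38+0) = 38
f[7] = max(4+8, 38+0) = 38
f[8] = max(4+38, 38+4) = 42
f[9] = max(4+38, 38+4, 21+0) = 42
f[10] = max(4+42, 38+8, 21+0, 31+0) = 46
One optimal cutting: 6 + 2 + 2 → $46.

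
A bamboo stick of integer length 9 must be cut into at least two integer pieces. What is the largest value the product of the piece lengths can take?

27

Let f[k] be the best product for length k (with at least one cut). For each first piece i, the rest contributes max(k−i, f[k−i]).
f[2] = 1·max(1,0) = 1·1 = 1
f[3] = 1·max(2,1) = 1·2 = 2
f[4] = 2·max(2,1) = 2·2 = 4
f[5] = 2·max(3,2) = 2·3 = 6
f[6] = 3·max(3,2) = 3·3 = 9
f[7] = 2·max(5,6) = 2·6 = 12
f[8] = 2·max(6,9) = 2·9 = 18
f[9] = 3·max(6,9) = 3·9 = 27
One optimal split: 3 + 3 + 3; product 3·3·3 = 27.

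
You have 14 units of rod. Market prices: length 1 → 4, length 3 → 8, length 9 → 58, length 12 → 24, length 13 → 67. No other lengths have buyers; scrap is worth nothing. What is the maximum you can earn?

Build r[k] bottom-up: r[k] = max over allowed piece i of (p[i] + r[k−i]).
r[1] = 4
r[2] = 8  (first piece 1, then r[1]=4)
r[3] = max(4+8, 8+0) = 12
r[4] = max(4+12, 8+4) = 16
r[5] = max(4+16, 8+8) = 20
r[6] = max(4+20, 8+12) = 24
r[7] = max(4+24, 8+16) = 28
r[8] = max(4+28, 8+20) = 32
r[9] = max(4+32, 8+24, 58+0) = 58
r[10] = max(4+58, 8+28, 58+4) = 62
r[11] = max(4+62, 8+32, 58+8) = 66
r[12] = max(4+66, 8+58, 58+12, 24+0) = 70
r[13] = max(4+70, 8+62, 58+16, 24+4, 67+0) = 74
r[14] = max(4+74, 8+66, 58+20, 24+8, 67+4) = 78
One optimal cutting: 9 + 1 + 1 + 1 + 1 + 1 → 78.

78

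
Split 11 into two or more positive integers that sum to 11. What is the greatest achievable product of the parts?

54

Define f[k] = max over 1≤i<k of i · max(k−i, f[k−i]); the inner max lets the remainder stay uncut if that's better.
Small cases: f[2]=1, f[3]=2, f[4]=4, f[5]=6, f[6]=9.
f[7] = 2*max(5,6) = 2*6 = 12
f[8] = 2*max(6,9) = 2*9 = 18
f[9] = 3*max(6,9) = 3*9 = 27
f[10] = 2*max(8,18) = 2*18 = 36
f[11] = 2*max(9,27) = 2*27 = 54
One optimal split: 3 + 3 + 3 + 2; product 3*3*3*2 = 54.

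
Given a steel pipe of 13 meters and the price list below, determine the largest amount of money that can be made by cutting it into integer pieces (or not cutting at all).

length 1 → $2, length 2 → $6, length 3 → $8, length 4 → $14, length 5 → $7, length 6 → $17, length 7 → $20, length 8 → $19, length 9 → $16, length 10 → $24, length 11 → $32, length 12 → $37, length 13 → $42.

Let r[k] be the best obtainable value from length k. For each k, try every first piece i and keep the best of price[i] + r[k−i].
r[1] = 2
r[2] = max(2+2, 6+0) = 6
r[3] = max(2+6, 6+2, 8+0) = 8
r[4] = max(2+8, 6+6, 8+2, 14+0) = 14
r[5] = max(2+14, 6+8, 8+6, 14+2, 7+0) = 16
r[6] = max(2+16, 6+14, 8+8, 14+6, 7+2, 17+0) = 20
r[7] = max(2+20, 6+16, 8+14, …, 17+2, 20+0) = 22
r[8] = max(2+22, 6+20, 8+16, …, 20+2, 19+0) = 28
r[9] = max(2+28, 6+22, 8+20, …, 19+2, 16+0) = 30
r[10] = max(2+30, 6+28, 8+22, …, 16+2, 24+0) = 34
r[11] = max(2+34, 6+30, 8+28, …, 24+2, 32+0) = 36
r[12] = max(2+36, 6+34, 8+30, …, 32+2, 37+0) = 42
r[13] = max(2+42, 6+36, 8+34, …, 37+2, 42+0) = 44
One optimal cutting: 4 + 4 + 4 + 1 → $14 + $14 + $14 + $2 = $44.

44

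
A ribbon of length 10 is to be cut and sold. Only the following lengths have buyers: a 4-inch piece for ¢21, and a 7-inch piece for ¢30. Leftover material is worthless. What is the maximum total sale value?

42

Let f[k] be the best obtainable value from length k. For each k, try every first piece i and keep the best of price[i] + f[k−i].
f[1] = 0
f[2] = 0
f[3] = 0
f[4] = 21
f[5] = 21
f[6] = 21
f[7] = max(21+0, 30+0) = 30
f[8] = max(21+21, 30+0) = 42
f[9] = max(21+21, 30+0) = 42
f[10] = max(21+21, 30+0) = 42
One optimal cutting: pieces 4 + 4 with 2 inches of scrap → ¢42.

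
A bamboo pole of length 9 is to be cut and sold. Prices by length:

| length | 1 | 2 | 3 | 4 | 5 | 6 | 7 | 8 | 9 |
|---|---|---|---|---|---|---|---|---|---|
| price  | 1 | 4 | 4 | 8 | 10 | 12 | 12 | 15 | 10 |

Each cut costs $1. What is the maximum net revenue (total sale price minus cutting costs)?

17

Consider every possible first cut. net[k] is the best of p[i]+net[k−i] over all sellable i≤k, charging 1 whenever i<k.
net[1] = 1
net[2] = max(1+1-1, 4+0) = 4
net[3] = max(1+4-1, 4+1-1, 4+0) = 4
net[4] = max(1+4-1, 4+4-1, 4+1-1, 8+0) = 8
net[5] = max(1+8-1, 4+4-1, 4+4-1, 8+1-1, 10+0) = 10
net[6] = max(1+10-1, 4+8-1, 4+4-1, 8+4-1, 10+1-1, 12+0) = 12
net[7] = max(1+12-1, 4+10-1, 4+8-1, …, 12+1-1, 12+0) = 13
net[8] = max(1+13-1, 4+12-1, 4+10-1, …, 12+1-1, 15+0) = 15
net[9] = max(1+15-1, 4+13-1, 4+12-1, …, 15+1-1, 10+0) = 17
One optimal plan: pieces 5 + 4 (1 cut) → $18 − $1 = $17.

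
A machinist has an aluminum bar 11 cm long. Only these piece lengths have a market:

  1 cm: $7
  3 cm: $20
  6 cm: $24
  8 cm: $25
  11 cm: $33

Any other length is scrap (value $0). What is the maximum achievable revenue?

Build best[k] bottom-up: best[k] = max over allowed piece i of (p[i] + best[k−i]).
best[1] = 7
best[2] = 14  (first piece 1, then best[1]=7)
best[3] = max(7+14, 20+0) = 21
best[4] = max(7+21, 20+7) = 28
best[5] = max(7+28, 20+14) = 35
best[6] = max(7+35, 20+21, 24+0) = 42
best[7] = max(7+42, 20+28, 24+7) = 49
best[8] = max(7+49, 20+35, 24+14, 25+0) = 56
best[9] = max(7+56, 20+42, 24+21, 25+7) = 63
best[10] = max(7+63, 20+49, 24+28, 25+14) = 70
best[11] = max(7+70, 20+56, 24+35, 25+21, 33+0) = 77
One optimal cutting: 1 + 1 + 1 + 1 + 1 + 1 + 1 + 1 + 1 + 1 + 1 → $77.

77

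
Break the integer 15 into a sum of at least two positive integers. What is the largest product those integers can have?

243

Let P[k] be the best product for length k (with at least one cut). For each first piece i, the rest contributes max(k−i, P[k−i]).
P[2] = 1·max(1,0) = 1·1 = 1
P[3] = 1·max(2,1) = 1·2 = 2
P[4] = 2·max(2,1) = 2·2 = 4
P[5] = 2·max(3,2) = 2·3 = 6
P[6] = 3·max(3,2) = 3·3 = 9
P[7] = 2·max(5,6) = 2·6 = 12
P[8] = 2·max(6,9) = 2·9 = 18
P[9] = 3·max(6,9) = 3·9 = 27
P[10] = 2·max(8,18) = 2·18 = 36
P[11] = 2·max(9,27) = 2·27 = 54
P[12] = 3·max(9,27) = 3·27 = 81
P[13] = 2·max(11,54) = 2·54 = 108
P[14] = 2·max(12,81) = 2·81 = 162
P[15] = 3·max(12,81) = 3·81 = 243
One optimal split: 3 + 3 + 3 + 3 + 3; product 3·3·3·3·3 = 243.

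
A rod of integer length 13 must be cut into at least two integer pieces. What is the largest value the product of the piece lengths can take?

Define P[k] = max over 1≤i<k of i · max(k−i, P[k−i]); the inner max lets the remainder stay uncut if that's better.
P[2] = 1·max(1,0) = 1·1 = 1
P[3] = max(1·2, 2·1) = 2
P[4] = max(1·3, 2·2, 3·1) = 4
P[5] = max(1·4, 2·3, 3·2, 4·1) = 6
P[6] = max(1·6, 2·4, 3·3, 4·2, 5·1) = 9
P[7] = max(1·9, 2·6, 3·4, 4·3, 5·2, 6·1) = 12
P[8] = max(1·12, 2·9, 3·6, …, 6·2, 7·1) = 18
P[9] = max(1·18, 2·12, 3·9, …, 7·2, 8·1) = 27
P[10] = max(1·27, 2·18, 3·12, …, 8·2, 9·1) = 36
P[11] = max(1·36, 2·27, 3·18, …, 9·2, 10·1) = 54
P[12] = max(1·54, 2·36, 3·27, …, 10·2, 11·1) = 81
P[13] = max(1·81, 2·54, 3·36, …, 11·2, 12·1) = 108
One optimal split: 3 + 3 + 3 + 2 + 2; product 3·3·3·2·2 = 108.

108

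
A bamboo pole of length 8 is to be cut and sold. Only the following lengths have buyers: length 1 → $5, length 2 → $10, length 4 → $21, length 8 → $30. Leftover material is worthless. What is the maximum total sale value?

Consider every possible first cut. best[k] is the best of p[i]+best[k−i] over all sellable i≤k.
best[1] = 5
best[2] = 10  (first piece 1, then best[1]=5)
best[3] = 15  (first piece 1, then best[2]=10)
best[4] = 21
best[5] = 26  (first piece 1, then best[4]=21)
best[6] = 31  (first piece 1, then best[5]=26)
best[7] = 36  (first piece 1, then best[6]=31)
best[8] = 42  (first piece 4, then best[4]=21)
One optimal cutting: 4 + 4 → $42.

42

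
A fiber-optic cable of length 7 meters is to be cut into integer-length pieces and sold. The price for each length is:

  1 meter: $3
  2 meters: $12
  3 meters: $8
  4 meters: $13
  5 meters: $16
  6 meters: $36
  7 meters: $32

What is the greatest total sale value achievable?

39

Build r[k] bottom-up: r[k] = max over allowed piece i of (p[i] + r[k−i]).
r[1] = 3
r[2] = max(3+3, 12+0) = 12
r[3] = max(3+12, 12+3, 8+0) = 15
r[4] = max(3+15, 12+12, 8+3, 13+0) = 24
r[5] = max(3+24, 12+15, 8+12, 13+3, 16+0) = 27
r[6] = max(3+27, 12+24, 8+15, 13+12, 16+3, 36+0) = 36
r[7] = max(3+36, 12+27, 8+24, …, 36+3, 32+0) = 39
One optimal cutting: 2 + 2 + 2 + 1 → $12 + $12 + $12 + $3 = $39.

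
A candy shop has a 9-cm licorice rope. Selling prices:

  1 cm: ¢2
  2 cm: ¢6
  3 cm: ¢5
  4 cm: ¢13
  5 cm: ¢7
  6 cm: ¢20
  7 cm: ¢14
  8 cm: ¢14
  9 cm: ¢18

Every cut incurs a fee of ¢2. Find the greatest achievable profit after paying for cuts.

Let r[k] be the best obtainable value from length k. For each k, try every first piece i and keep the best of price[i] + r[k−i] minus the 2 cut fee when i<k.
r[1] = 2
r[2] = max(2+2-2, 6+0) = 6
r[3] = max(2+6-2, 6+2-2, 5+0) = 6
r[4] = max(2+6-2, 6+6-2, 5+2-2, 13+0) = 13
r[5] = max(2+13-2, 6+6-2, 5+6-2, 13+2-2, 7+0) = 13
r[6] = max(2+13-2, 6+13-2, 5+6-2, 13+6-2, 7+2-2, 20+0) = 20
r[7] = max(2+20-2, 6+13-2, 5+13-2, …, 20+2-2, 14+0) = 20
r[8] = max(2+20-2, 6+20-2, 5+13-2, …, 14+2-2, 14+0) = 24
r[9] = max(2+24-2, 6+20-2, 5+20-2, …, 14+2-2, 18+0) = 24
One optimal plan: pieces 6 + 2 + 1 (2 cuts) → ¢28 − ¢4 = ¢24.

24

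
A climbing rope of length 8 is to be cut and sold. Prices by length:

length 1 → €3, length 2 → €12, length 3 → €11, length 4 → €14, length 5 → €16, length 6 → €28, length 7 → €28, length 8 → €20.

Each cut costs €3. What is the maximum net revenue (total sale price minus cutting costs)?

Consider every possible first cut. net[k] is the best of p[i]+net[k−i] over all sellable i≤k, charging 3 whenever i<k.
net[1] = 3
net[2] = max(3+3-3, 12+0) = 12
net[3] = max(3+12-3, 12+3-3, 11+0) = 12
net[4] = max(3+12-3, 12+12-3, 11+3-3, 14+0) = 21
net[5] = max(3+21-3, 12+12-3, 11+12-3, 14+3-3, 16+0) = 21
net[6] = max(3+21-3, 12+21-3, 11+12-3, 14+12-3, 16+3-3, 28+0) = 30
net[7] = max(3+30-3, 12+21-3, 11+21-3, …, 28+3-3, 28+0) = 30
net[8] = max(3+30-3, 12+30-3, 11+21-3, …, 28+3-3, 20+0) = 39
One optimal plan: pieces 2 + 2 + 2 + 2 (3 cuts) → €48 − €9 = €39.

39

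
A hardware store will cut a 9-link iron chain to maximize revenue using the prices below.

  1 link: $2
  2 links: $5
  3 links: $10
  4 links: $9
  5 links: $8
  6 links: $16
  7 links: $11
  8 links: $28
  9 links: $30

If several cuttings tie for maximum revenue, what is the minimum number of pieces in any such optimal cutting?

Consider every possible first cut. r[k] is the best of p[i]+r[k−i] over all sellable i≤k.
r[1] = 2
r[2] = max(2+2, 5+0) = 5
r[3] = max(2+5, 5+2, 10+0) = 10
r[4] = max(2+10, 5+5, 10+2, 9+0) = 12
r[5] = max(2+12, 5+10, 10+5, 9+2, 8+0) = 15
r[6] = max(2+15, 5+12, 10+10, 9+5, 8+2, 16+0) = 20
r[7] = max(2+20, 5+15, 10+12, …, 16+2, 11+0) = 22
r[8] = max(2+22, 5+20, 10+15, …, 11+2, 28+0) = 28
r[9] = max(2+28, 5+22, 10+20, …, 28+2, 30+0) = 30
Maximum revenue is $30.
Now minimize piece count subject to staying optimal: for each k, pieces[k] = 1 + min over i with p[i]+r[k−i]=r[k] of pieces[k−i].
pieces[6] = 2
pieces[7] = 3
pieces[8] = 1
pieces[9] = 1

1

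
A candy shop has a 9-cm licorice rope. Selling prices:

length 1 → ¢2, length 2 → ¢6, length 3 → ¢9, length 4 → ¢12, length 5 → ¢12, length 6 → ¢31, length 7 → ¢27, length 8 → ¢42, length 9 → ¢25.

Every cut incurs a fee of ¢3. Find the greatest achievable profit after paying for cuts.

41

Build v[k] bottom-up: v[k] = max over allowed piece i of (p[i] + v[k−i]) − 3 per cut.
v[1] = 2
v[2] = max(2+2-3, 6+0) = 6
v[3] = max(2+6-3, 6+2-3, 9+0) = 9
v[4] = max(2+9-3, 6+6-3, 9+2-3, 12+0) = 12
v[5] = max(2+12-3, 6+9-3, 9+6-3, 12+2-3, 12+0) = 12
v[6] = max(2+12-3, 6+12-3, 9+9-3, 12+6-3, 12+2-3, 31+0) = 31
v[7] = max(2+31-3, 6+12-3, 9+12-3, …, 31+2-3, 27+0) = 30
v[8] = max(2+30-3, 6+31-3, 9+12-3, …, 27+2-3, 42+0) = 42
v[9] = max(2+42-3, 6+30-3, 9+31-3, …, 42+2-3, 25+0) = 41
One optimal plan: pieces 8 + 1 (1 cut) → ¢44 − ¢3 = ¢41.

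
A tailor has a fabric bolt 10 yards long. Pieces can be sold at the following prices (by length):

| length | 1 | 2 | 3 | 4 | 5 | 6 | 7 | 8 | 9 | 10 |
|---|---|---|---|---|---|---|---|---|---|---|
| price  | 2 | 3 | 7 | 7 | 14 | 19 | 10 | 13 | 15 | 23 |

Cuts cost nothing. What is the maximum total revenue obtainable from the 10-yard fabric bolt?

28

Build v[k] bottom-up: v[k] = max over allowed piece i of (p[i] + v[k−i]).
v[1] = 2
v[2] = 4  (first piece 1, then v[1]=2)
v[3] = 7
v[4] = 9  (first piece 1, then v[3]=7)
v[5] = 14
v[6] = 19
v[7] = 21  (first piece 1, then v[6]=19)
v[8] = 23  (first piece 1, then v[7]=21)
v[9] = 26  (first piece 3, then v[6]=19)
v[10] = 28  (first piece 1, then v[9]=26)
One optimal cutting: 6 + 3 + 1 → $19 + $7 + $2 = $28.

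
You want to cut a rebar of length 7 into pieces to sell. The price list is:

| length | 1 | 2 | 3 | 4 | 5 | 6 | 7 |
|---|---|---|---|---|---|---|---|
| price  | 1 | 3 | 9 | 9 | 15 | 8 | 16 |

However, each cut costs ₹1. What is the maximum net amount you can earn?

17

Build net[k] bottom-up: net[k] = max over allowed piece i of (p[i] + net[k−i]) − 1 per cut.
net[1] = 1
net[2] = 3
net[3] = 9
net[4] = 9  (first piece 1, then net[3]=9)
net[5] = 15
net[6] = 17  (first piece 3, then net[3]=9)
net[7] = 17  (first piece 1, then net[6]=17)
One optimal plan: pieces 3 + 3 + 1 (2 cuts) → ₹19 − ₹2 = ₹17.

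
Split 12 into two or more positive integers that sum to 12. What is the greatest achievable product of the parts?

81

Fill f[k] for k=2..12: at each k try every first piece i and multiply by the better of (k−i) uncut or f[k−i].
f[2] = 1·max(1,0) = 1·1 = 1
f[3] = 1·max(2,1) = 1·2 = 2
f[4] = 2·max(2,1) = 2·2 = 4
f[5] = 2·max(3,2) = 2·3 = 6
f[6] = 3·max(3,2) = 3·3 = 9
f[7] = 2·max(5,6) = 2·6 = 12
f[8] = 2·max(6,9) = 2·9 = 18
f[9] = 3·max(6,9) = 3·9 = 27
f[10] = 2·max(8,18) = 2·18 = 36
f[11] = 2·max(9,27) = 2·27 = 54
f[12] = 3·max(9,27) = 3·27 = 81
One optimal split: 3 + 3 + 3 + 3; product 3·3·3·3 = 81.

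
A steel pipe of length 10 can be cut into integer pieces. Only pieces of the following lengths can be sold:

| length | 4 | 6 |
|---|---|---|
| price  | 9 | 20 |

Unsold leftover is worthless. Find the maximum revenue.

29

Consider every possible first cut. r[k] is the best of p[i]+r[k−i] over all sellable i≤k.
r[1] = 0
r[2] = 0
r[3] = 0
r[4] = 9
r[5] = 9
r[6] = max(9+0, 20+0) = 20
r[7] = max(9+0, 20+0) = 20
r[8] = max(9+9, 20+0) = 20
r[9] = max(9+9, 20+0) = 20
r[10] = max(9+20, 20+9) = 29
One optimal cutting: 6 + 4 → $29.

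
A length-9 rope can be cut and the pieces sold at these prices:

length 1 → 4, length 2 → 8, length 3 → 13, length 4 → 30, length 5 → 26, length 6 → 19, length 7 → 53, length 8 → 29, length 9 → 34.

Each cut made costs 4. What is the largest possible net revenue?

57

Build r[k] bottom-up: r[k] = max over allowed piece i of (p[i] + r[k−i]) − 4 per cut.
r[1] = 4
r[2] = max(4+4-4, 8+0) = 8
r[3] = max(4+8-4, 8+4-4, 13+0) = 13
r[4] = max(4+13-4, 8+8-4, 13+4-4, 30+0) = 30
r[5] = max(4+30-4, 8+13-4, 13+8-4, 30+4-4, 26+0) = 30
r[6] = max(4+30-4, 8+30-4, 13+13-4, 30+8-4, 26+4-4, 19+0) = 34
r[7] = max(4+34-4, 8+30-4, 13+30-4, …, 19+4-4, 53+0) = 53
r[8] = max(4+53-4, 8+34-4, 13+30-4, …, 53+4-4, 29+0) = 56
r[9] = max(4+56-4, 8+53-4, 13+34-4, …, 29+4-4, 34+0) = 57
One optimal plan: pieces 7 + 2 (1 cut) → 61 − 4 = 57.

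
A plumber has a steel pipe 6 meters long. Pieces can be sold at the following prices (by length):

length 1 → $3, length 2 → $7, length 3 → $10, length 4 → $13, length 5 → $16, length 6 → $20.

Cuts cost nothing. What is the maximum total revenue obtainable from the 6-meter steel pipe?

21

Consider every possible first cut. v[k] is the best of p[i]+v[k−i] over all sellable i≤k.
v[1] = 3
v[2] = 7
v[3] = 10  (first piece 1, then v[2]=7)
v[4] = 14  (first piece 2, then v[2]=7)
v[5] = 17  (first piece 1, then v[4]=14)
v[6] = 21  (first piece 2, then v[4]=14)
One optimal cutting: 2 + 2 + 2 → $7 + $7 + $7 = $21.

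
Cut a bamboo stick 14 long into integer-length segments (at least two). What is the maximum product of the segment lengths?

Fill P[k] for k=2..14: at each k try every first piece i and multiply by the better of (k−i) uncut or P[k−i].
Small cases: P[2]=1, P[3]=2, P[4]=4, P[5]=6, P[6]=9, P[7]=12, P[8]=18, P[9]=27.
P[10] = 2×max(8,18) = 2×18 = 36
P[11] = 2×max(9,27) = 2×27 = 54
P[12] = 3×max(9,27) = 3×27 = 81
P[13] = 2×max(11,54) = 2×54 = 108
P[14] = 2×max(12,81) = 2×81 = 162
One optimal split: 3 + 3 + 3 + 3 + 2; product 3×3×3×3×2 = 162.

162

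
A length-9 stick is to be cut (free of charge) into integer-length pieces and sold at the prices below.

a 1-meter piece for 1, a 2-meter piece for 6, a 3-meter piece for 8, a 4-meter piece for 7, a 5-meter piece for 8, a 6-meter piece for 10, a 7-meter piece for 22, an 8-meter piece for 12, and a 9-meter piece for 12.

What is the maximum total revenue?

Let v[k] be the best obtainable value from length k. For each k, try every first piece i and keep the best of price[i] + v[k−i].
v[1] = 1
v[2] = max(1+1, 6+0) = 6
v[3] = max(1+6, 6+1, 8+0) = 8
v[4] = max(1+8, 6+6, 8+1, 7+0) = 12
v[5] = max(1+12, 6+8, 8+6, 7+1, 8+0) = 14
v[6] = max(1+14, 6+12, 8+8, 7+6, 8+1, 10+0) = 18
v[7] = max(1+18, 6+14, 8+12, …, 10+1, 22+0) = 22
v[8] = max(1+22, 6+18, 8+14, …, 22+1, 12+0) = 24
v[9] = max(1+24, 6+22, 8+18, …, 12+1, 12+0) = 28
One optimal cutting: 7 + 2 → 22 + 6 = 28.

28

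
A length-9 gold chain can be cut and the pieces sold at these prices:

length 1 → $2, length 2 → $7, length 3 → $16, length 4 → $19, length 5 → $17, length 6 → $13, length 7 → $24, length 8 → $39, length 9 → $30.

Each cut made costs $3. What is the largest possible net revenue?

Consider every possible first cut. net[k] is the best of p[i]+net[k−i] over all sellable i≤k, charging 3 whenever i<k.
net[1] = 2
net[2] = max(2+2-3, 7+0) = 7
net[3] = max(2+7-3, 7+2-3, 16+0) = 16
net[4] = max(2+16-3, 7+7-3, 16+2-3, 19+0) = 19
net[5] = max(2+19-3, 7+16-3, 16+7-3, 19+2-3, 17+0) = 20
net[6] = max(2+20-3, 7+19-3, 16+16-3, 19+7-3, 17+2-3, 13+0) = 29
net[7] = max(2+29-3, 7+20-3, 16+19-3, …, 13+2-3, 24+0) = 32
net[8] = max(2+32-3, 7+29-3, 16+20-3, …, 24+2-3, 39+0) = 39
net[9] = max(2+39-3, 7+32-3, 16+29-3, …, 39+2-3, 30+0) = 42
One optimal plan: pieces 3 + 3 + 3 (2 cuts) → $48 − $6 = $42.

42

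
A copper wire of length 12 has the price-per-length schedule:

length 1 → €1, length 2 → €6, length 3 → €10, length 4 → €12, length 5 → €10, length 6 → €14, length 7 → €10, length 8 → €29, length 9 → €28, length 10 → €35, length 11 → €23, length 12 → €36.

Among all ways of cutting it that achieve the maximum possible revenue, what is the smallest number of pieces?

2

Build r[k] bottom-up: r[k] = max over allowed piece i of (p[i] + r[k−i]).
r[1] = 1
r[2] = max(1+1, 6+0) = 6
r[3] = max(1+6, 6+1, 10+0) = 10
r[4] = max(1+10, 6+6, 10+1, 12+0) = 12
r[5] = max(1+12, 6+10, 10+6, 12+1, 10+0) = 16
r[6] = max(1+16, 6+12, 10+10, 12+6, 10+1, 14+0) = 20
r[7] = max(1+20, 6+16, 10+12, …, 14+1, 10+0) = 22
r[8] = max(1+22, 6+20, 10+16, …, 10+1, 29+0) = 29
r[9] = max(1+29, 6+22, 10+20, …, 29+1, 28+0) = 30
r[10] = max(1+30, 6+29, 10+22, …, 28+1, 35+0) = 35
r[11] = max(1+35, 6+30, 10+29, …, 35+1, 23+0) = 39
r[12] = max(1+39, 6+35, 10+30, …, 23+1, 36+0) = 41
Maximum revenue is €41.
Now minimize piece count subject to staying optimal: for each k, pieces[k] = 1 + min over i with p[i]+r[k−i]=r[k] of pieces[k−i].
pieces[9] = 2
pieces[10] = 1
pieces[11] = 2
pieces[12] = 2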